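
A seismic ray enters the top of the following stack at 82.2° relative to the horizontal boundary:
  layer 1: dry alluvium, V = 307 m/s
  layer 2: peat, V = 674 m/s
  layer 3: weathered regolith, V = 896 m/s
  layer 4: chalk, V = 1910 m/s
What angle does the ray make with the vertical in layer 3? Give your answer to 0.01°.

23.33°

From the normal: θ₁ = 90° − 82.2° = 7.8°.
Snell's law across each interface conserves sin θ / V, so sin θ_3 = V_3·sin θ₁/V₁.
sin θ_3 = 896 × sin 7.8° / 307 = 0.3961.
θ_3 = arcsin 0.3961 = 23.33°.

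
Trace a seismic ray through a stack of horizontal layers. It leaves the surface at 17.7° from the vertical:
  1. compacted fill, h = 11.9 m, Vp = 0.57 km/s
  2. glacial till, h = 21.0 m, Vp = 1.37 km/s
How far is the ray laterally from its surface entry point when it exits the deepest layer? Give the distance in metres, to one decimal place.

p = sin θ₁/V₁ = sin 17.7°/0.57 = 5.3339e-01 s/km is conserved through the stack.
Layer 1: θ = 17.70°; offset = 11.9·tan 17.70° = 3.798 m.
Layer 2: sin θ = p·1.37 = 0.7307 → θ = 46.95°; offset = 21.0·tan 46.95° = 22.480 m.
Summing the layer offsets gives 26.277 m.

26.3 m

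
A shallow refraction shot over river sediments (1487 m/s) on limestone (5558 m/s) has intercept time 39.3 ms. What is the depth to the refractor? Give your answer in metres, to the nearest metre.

30 m

θ_c = arcsin(1487/5558) = 15.52°; cos θ_c = 0.9635.
tᵢ = 2h cos θ_c/V₁ ⇒ h = tᵢ·V₁/(2 cos θ_c) = 0.0393·1487/(2·0.9635) = 30.33 m.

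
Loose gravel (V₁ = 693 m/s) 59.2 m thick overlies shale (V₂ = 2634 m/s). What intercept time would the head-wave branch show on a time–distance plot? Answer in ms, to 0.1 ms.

164.8 ms

θ_c = arcsin(V₁/V₂) = arcsin(693/2634) = 15.25°; cos θ_c = 0.9648.
tᵢ = 2h·cos θ_c / V₁ = 2·59.2·0.9648 / 693 = 0.16483 s.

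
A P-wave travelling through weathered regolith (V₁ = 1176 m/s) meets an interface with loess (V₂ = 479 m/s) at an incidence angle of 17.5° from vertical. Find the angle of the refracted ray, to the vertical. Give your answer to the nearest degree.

7°

sin θ₁/V₁ = sin θ₂/V₂ ⇒ sin θ₂ = 479·sin 17.5°/1176 = 479·0.3007/1176 = 0.1225.
θ₂ = arcsin 0.1225 = 7.04° from the normal.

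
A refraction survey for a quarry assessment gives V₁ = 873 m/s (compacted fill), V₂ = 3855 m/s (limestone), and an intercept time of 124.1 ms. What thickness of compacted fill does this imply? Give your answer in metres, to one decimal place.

55.6 m

h = tᵢ·V₁·V₂ / (2·√(V₂²−V₁²)).
√(V₂²−V₁²) = √(3855² − 873²) = 3754.8 m/s.
h = 0.1241 s × 873 × 3855 / (2 × 3754.8) = 55.61 m.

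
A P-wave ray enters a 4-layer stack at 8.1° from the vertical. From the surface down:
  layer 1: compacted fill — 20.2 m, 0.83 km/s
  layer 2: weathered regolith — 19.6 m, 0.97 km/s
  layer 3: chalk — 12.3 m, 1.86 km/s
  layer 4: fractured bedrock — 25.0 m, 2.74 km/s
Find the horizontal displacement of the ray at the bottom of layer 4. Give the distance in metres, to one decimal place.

Apply Snell's law at each interface; in layer i the horizontal offset is hᵢ·tan θᵢ.
Layer 1: θ = 8.10°; offset = 20.2·tan 8.10° = 2.875 m.
Layer 2: sin θ = 0.97·sin 8.1°/0.83 = 0.1647, θ = 9.48°; offset = 19.6·tan 9.48° = 3.272 m.
Layer 3: sin θ = 1.86·sin 8.1°/0.83 = 0.3158, θ = 18.41°; offset = 12.3·tan 18.41° = 4.093 m.
Layer 4: sin θ = 2.74·sin 8.1°/0.83 = 0.4651, θ = 27.72°; offset = 25.0·tan 27.72° = 13.136 m.
Summing the layer offsets gives 23.376 m.

23.4 m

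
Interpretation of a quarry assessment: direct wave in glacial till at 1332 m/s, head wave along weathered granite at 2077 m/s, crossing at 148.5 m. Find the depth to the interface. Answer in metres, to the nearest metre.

h = (x_cross/2)·√((V₂−V₁)/(V₂+V₁)).
(V₂−V₁)/(V₂+V₁) = (2077−1332)/(2077+1332) = 0.2185; √ = 0.4675.
h = (148.5/2)·0.4675 = 34.71 m.

35 m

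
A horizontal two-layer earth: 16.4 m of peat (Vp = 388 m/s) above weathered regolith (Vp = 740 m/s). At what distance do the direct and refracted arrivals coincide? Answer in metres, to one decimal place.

x_cross = 2h·√((V₂+V₁)/(V₂−V₁)).
(V₂+V₁)/(V₂−V₁) = (740+388)/(740−388) = 3.2045; √ = 1.7901.
x_cross = 2·16.4·1.7901 = 58.72 m.

58.7 m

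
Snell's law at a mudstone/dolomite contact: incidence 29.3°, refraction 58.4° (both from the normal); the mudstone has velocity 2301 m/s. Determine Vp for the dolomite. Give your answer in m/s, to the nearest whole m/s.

sin 29.3° = 0.4894; sin 58.4° = 0.8517.
V₂ = V₁·(sin θ₂/sin θ₁) = 2301·(0.8517/0.4894) = 4004.69 m/s.

4005 m/s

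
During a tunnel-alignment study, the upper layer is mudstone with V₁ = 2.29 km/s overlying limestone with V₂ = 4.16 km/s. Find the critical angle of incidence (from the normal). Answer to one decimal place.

33.4°

At critical incidence the refracted ray runs along the interface (θ₂ = 90°), so sin θ_c = V₁/V₂.
θ_c = arcsin(2.29/4.16) = arcsin 0.5505 = 33.40°.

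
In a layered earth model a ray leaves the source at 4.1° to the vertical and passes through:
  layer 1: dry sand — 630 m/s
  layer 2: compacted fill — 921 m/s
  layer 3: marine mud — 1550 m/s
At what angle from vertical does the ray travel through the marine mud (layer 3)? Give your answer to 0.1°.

Ray parameter p = sin 4.1° / 630 = 1.1349e-04 s/m.
sin θ_3 = p·V_3 = 1.1349e-04 × 1550 = 0.1759.
θ_3 = arcsin 0.1759 = 10.13°.

10.1°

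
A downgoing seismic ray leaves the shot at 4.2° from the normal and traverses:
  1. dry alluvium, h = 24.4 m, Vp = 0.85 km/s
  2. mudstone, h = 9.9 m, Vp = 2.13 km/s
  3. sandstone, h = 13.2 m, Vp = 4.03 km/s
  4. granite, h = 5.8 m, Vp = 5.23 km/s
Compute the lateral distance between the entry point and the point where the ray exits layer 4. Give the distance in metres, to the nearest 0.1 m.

11.5 m

Ray parameter p = sin 4.2° / 0.85 km/s = 8.6163e-02 s/km.
Layer 1: θ = 4.20°; offset = 24.4·tan 4.20° = 1.792 m.
Layer 2: sin θ = p·2.13 = 0.1835 → θ = 10.58°; offset = 9.9·tan 10.58° = 1.848 m.
Layer 3: sin θ = p·4.03 = 0.3472 → θ = 20.32°; offset = 13.2·tan 20.32° = 4.888 m.
Layer 4: sin θ = p·5.23 = 0.4506 → θ = 26.78°; offset = 5.8·tan 26.78° = 2.928 m.
Total horizontal offset = 11.456 m.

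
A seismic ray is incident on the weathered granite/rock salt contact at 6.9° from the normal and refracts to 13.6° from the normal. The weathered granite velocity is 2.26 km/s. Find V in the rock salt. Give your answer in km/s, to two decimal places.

Snell's law: sin 6.9°/V₁ = sin 13.6°/V₂.
V₂ = V₁·sin 13.6°/sin 6.9° = 2.26 × 1.9573 = 4.42 km/s.

4.42 km/s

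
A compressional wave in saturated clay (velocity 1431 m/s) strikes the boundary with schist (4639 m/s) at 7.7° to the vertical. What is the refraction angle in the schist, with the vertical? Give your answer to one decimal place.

25.7°

sin θ₁/V₁ = sin θ₂/V₂ ⇒ sin θ₂ = 4639·sin 7.7°/1431 = 4639·0.1340/1431 = 0.4344.
θ₂ = sin⁻¹(0.4344) = 25.74° (from vertical).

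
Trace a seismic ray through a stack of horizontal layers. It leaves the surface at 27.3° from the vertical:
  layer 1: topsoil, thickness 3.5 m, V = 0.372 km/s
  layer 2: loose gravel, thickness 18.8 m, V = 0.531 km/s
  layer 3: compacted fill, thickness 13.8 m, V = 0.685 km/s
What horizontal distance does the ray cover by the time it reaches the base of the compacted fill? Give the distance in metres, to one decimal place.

p = sin θ₁/V₁ = sin 27.3°/0.372 = 1.2329e+00 s/km is conserved through the stack.
Layer 1: θ = 27.30°; offset = 3.5·tan 27.30° = 1.806 m.
Layer 2: sin θ = p·0.531 = 0.6547 → θ = 40.90°; offset = 18.8·tan 40.90° = 16.283 m.
Layer 3: sin θ = p·0.685 = 0.8446 → θ = 57.62°; offset = 13.8·tan 57.62° = 21.766 m.
Summing the layer offsets gives 39.855 m.

39.9 m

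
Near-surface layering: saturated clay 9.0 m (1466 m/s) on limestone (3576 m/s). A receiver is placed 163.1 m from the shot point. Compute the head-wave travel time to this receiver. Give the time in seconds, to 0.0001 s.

0.0568 s

t = x/V₂ + 2h·√(V₂²−V₁²)/(V₁V₂).
√(V₂²−V₁²) = √(3576²−1466²) = 3261.7 m/s; delay term = 2·9.0·3261.7/(1466·3576) = 0.01120 s.
t = 163.1/3576 + 0.01120 = 0.05681 s.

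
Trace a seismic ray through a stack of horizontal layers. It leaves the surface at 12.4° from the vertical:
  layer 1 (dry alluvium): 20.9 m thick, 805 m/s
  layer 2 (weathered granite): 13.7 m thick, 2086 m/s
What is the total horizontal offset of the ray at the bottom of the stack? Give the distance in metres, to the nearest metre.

Ray parameter p = sin 12.4° / 805 m/s = 2.6675e-04 s/m.
Layer 1: θ = 12.40°; offset = 20.9·tan 12.40° = 4.595 m.
Layer 2: sin θ = p·2086 = 0.5564 → θ = 33.81°; offset = 13.7·tan 33.81° = 9.175 m.
Total horizontal offset = 13.770 m.

14 m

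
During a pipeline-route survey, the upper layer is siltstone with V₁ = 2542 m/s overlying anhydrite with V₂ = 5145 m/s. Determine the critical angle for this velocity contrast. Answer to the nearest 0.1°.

29.6°

Critical incidence: sin θ_c = V₁/V₂ = 2542/5145 = 0.4941.
θ_c = arcsin 0.4941 = 29.61°.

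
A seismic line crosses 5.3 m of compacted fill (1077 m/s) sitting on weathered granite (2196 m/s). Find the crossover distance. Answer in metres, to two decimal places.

18.13 m

θ_c = arcsin(1077/2196) = 29.37°, so cos θ_c = 0.8715 and tᵢ = 2h cos θ_c/V₁ = 0.0086 s.
At crossover x/V₁ = x/V₂ + tᵢ ⇒ x = tᵢ/(1/V₁ − 1/V₂) = 0.00858/(9.2851e-04 − 4.5537e-04) = 18.13 m.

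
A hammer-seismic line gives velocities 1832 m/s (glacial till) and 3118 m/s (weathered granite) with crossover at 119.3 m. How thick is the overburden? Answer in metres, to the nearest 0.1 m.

30.4 m

x_cross = 2h·√((V₂+V₁)/(V₂−V₁)) → h = x_cross / (2·√((V₂+V₁)/(V₂−V₁))).
√((V₂+V₁)/(V₂−V₁)) = √((3118+1832)/(3118−1832)) = 1.9619.
h = 119.3 / (2·1.9619) = 30.40 m.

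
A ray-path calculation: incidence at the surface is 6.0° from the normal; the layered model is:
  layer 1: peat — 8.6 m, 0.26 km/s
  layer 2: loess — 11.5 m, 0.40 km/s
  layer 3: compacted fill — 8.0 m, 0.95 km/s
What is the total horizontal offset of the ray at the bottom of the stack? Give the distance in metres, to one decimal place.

6.1 m

Ray parameter p = sin 6.0° / 0.26 km/s = 4.0203e-01 s/km.
Layer 1: θ = 6.00°; offset = 8.6·tan 6.00° = 0.904 m.
Layer 2: sin θ = p·0.40 = 0.1608 → θ = 9.25°; offset = 11.5·tan 9.25° = 1.874 m.
Layer 3: sin θ = p·0.95 = 0.3819 → θ = 22.45°; offset = 8.0·tan 22.45° = 3.306 m.
Summing the layer offsets gives 6.084 m.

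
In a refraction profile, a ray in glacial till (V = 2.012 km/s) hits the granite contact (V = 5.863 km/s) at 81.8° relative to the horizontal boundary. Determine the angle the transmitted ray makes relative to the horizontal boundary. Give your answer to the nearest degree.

65°

Convert to the normal: θ₁ = 90° − 81.8° = 8.2°.
sin θ₁/V₁ = sin θ₂/V₂ ⇒ sin θ₂ = 5.863·sin 8.2°/2.012 = 5.863·0.1426/2.012 = 0.4156.
θ₂ = arcsin 0.4156 = 24.56° from the normal.
From the interface: 90° − 24.56° = 65.44°.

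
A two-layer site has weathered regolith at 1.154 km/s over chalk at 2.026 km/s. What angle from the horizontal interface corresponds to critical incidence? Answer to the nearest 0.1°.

At critical incidence the refracted ray runs along the interface (θ₂ = 90°), so sin θ_c = V₁/V₂.
θ_c = arcsin(1.154/2.026) = arcsin 0.5696 = 34.72°.
Measured from the interface: 90° − 34.72° = 55.28°.

55.3°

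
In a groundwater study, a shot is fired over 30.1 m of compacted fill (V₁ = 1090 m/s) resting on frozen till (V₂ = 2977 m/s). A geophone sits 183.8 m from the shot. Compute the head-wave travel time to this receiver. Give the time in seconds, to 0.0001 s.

θ_c = arcsin(V₁/V₂) = arcsin(1090/2977) = 21.48°, cos θ_c = 0.9306.
Intercept time tᵢ = 2h cos θ_c / V₁ = 2·30.1·0.9306/1090 = 0.05139 s.
t = x/V₂ + tᵢ = 183.8/2977 + 0.05139 = 0.11313 s.

0.1131 s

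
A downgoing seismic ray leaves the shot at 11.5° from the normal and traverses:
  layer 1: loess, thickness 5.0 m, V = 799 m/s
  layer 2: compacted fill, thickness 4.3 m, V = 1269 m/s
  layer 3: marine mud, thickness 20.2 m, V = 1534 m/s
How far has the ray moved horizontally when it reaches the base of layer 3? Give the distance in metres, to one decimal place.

Apply Snell's law at each interface; in layer i the horizontal offset is hᵢ·tan θᵢ.
Layer 1: θ = 11.50°; offset = 5.0·tan 11.50° = 1.017 m.
Layer 2: sin θ = 1269·sin 11.5°/799 = 0.3166, θ = 18.46°; offset = 4.3·tan 18.46° = 1.435 m.
Layer 3: sin θ = 1534·sin 11.5°/799 = 0.3828, θ = 22.51°; offset = 20.2·tan 22.51° = 8.369 m.
Summing the layer offsets gives 10.822 m.

10.8 m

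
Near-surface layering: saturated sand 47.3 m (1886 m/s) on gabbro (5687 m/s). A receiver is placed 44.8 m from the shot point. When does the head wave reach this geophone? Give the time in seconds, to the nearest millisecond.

θ_c = arcsin(V₁/V₂) = arcsin(1886/5687) = 19.37°, cos θ_c = 0.9434.
Intercept time tᵢ = 2h cos θ_c / V₁ = 2·47.3·0.9434/1886 = 0.04732 s.
t = x/V₂ + tᵢ = 44.8/5687 + 0.04732 = 0.05520 s.

0.055 s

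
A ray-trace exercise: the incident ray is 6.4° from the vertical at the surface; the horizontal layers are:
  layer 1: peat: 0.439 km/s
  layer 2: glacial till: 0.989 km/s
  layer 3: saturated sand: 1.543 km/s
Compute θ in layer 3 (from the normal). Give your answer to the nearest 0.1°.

23.1°

Ray parameter p = sin 6.4° / 0.439 = 2.5392e-01 s/km.
sin θ_3 = p·V_3 = 2.5392e-01 × 1.543 = 0.3918.
θ_3 = arcsin 0.3918 = 23.07°.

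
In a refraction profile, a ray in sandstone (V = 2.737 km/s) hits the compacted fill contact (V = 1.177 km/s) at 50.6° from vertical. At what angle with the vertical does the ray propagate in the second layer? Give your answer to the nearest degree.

19°

Snell's law: sin θ₂ = (V₂/V₁)·sin θ₁ = (1.177/2.737)·sin 50.6° = 0.3323.
θ₂ = arcsin 0.3323 = 19.41° from the normal.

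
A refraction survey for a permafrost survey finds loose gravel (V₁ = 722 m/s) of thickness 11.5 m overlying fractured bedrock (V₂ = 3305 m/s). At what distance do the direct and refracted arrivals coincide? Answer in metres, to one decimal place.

28.7 m

x_cross = 2h·√((V₂+V₁)/(V₂−V₁)).
(V₂+V₁)/(V₂−V₁) = (3305+722)/(3305−722) = 1.5590; √ = 1.2486.
x_cross = 2·11.5·1.2486 = 28.72 m.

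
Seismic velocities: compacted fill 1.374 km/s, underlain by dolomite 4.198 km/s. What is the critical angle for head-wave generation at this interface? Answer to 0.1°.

19.1°

Critical incidence: sin θ_c = V₁/V₂ = 1.374/4.198 = 0.3273.
θ_c = arcsin 0.3273 = 19.10°.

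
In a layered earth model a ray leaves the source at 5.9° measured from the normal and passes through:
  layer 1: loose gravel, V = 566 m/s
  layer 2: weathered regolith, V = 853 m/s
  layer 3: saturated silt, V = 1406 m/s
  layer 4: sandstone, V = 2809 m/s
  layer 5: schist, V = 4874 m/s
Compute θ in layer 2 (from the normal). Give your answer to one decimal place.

Snell's law across each interface conserves sin θ / V, so sin θ_2 = V_2·sin θ₁/V₁.
sin θ_2 = 853 × sin 5.9° / 566 = 0.1549.
θ_2 = 8.91° from the vertical.

8.9°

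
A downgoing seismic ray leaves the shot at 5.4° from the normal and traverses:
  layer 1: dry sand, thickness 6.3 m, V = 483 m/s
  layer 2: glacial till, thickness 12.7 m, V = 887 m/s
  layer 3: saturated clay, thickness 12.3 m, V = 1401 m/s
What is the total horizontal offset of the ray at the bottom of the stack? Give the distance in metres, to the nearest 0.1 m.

p = sin θ₁/V₁ = sin 5.4°/483 = 1.9484e-04 s/m is conserved through the stack.
Layer 1: θ = 5.40°; offset = 6.3·tan 5.40° = 0.596 m.
Layer 2: sin θ = p·887 = 0.1728 → θ = 9.95°; offset = 12.7·tan 9.95° = 2.228 m.
Layer 3: sin θ = p·1401 = 0.2730 → θ = 15.84°; offset = 12.3·tan 15.84° = 3.490 m.
Summing the layer offsets gives 6.314 m.

6.3 m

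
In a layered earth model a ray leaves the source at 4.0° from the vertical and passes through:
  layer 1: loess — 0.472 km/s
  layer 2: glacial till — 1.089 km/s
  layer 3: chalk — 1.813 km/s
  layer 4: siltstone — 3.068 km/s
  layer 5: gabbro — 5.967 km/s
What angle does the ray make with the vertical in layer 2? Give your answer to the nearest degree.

9°

Snell's law across each interface conserves sin θ / V, so sin θ_2 = V_2·sin θ₁/V₁.
sin θ_2 = 1.089 × sin 4.0° / 0.472 = 0.1609.
θ_2 = 9.26° from the vertical.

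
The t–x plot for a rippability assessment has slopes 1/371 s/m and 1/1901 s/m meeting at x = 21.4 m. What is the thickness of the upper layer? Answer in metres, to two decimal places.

8.78 m

x_cross = 2h·√((V₂+V₁)/(V₂−V₁)) → h = x_cross / (2·√((V₂+V₁)/(V₂−V₁))).
√((V₂+V₁)/(V₂−V₁)) = √((1901+371)/(1901−371)) = 1.2186.
h = 21.4 / (2·1.2186) = 8.78 m.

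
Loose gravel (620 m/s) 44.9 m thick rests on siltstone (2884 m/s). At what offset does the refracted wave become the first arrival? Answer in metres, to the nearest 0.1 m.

θ_c = arcsin(620/2884) = 12.41°, so cos θ_c = 0.9766 and tᵢ = 2h cos θ_c/V₁ = 0.1415 s.
At crossover x/V₁ = x/V₂ + tᵢ ⇒ x = tᵢ/(1/V₁ − 1/V₂) = 0.14145/(1.6129e-03 − 3.4674e-04) = 111.72 m.

111.7 m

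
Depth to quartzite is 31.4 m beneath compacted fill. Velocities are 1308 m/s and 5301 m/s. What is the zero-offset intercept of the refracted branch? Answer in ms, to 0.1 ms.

θ_c = arcsin(V₁/V₂) = arcsin(1308/5301) = 14.29°; cos θ_c = 0.9691.
tᵢ = 2h·cos θ_c / V₁ = 2·31.4·0.9691 / 1308 = 0.04653 s.

46.5 ms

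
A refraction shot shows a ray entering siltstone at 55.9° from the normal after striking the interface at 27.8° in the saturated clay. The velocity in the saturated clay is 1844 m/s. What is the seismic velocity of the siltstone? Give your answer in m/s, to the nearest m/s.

sin 27.8° = 0.4664; sin 55.9° = 0.8281.
V₂ = V₁·(sin θ₂/sin θ₁) = 1844·(0.8281/0.4664) = 3273.99 m/s.

3274 m/s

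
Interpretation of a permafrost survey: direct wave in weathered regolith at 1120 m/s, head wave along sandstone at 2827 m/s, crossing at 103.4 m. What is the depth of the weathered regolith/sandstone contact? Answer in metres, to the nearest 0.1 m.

h = (x_cross/2)·√((V₂−V₁)/(V₂+V₁)).
(V₂−V₁)/(V₂+V₁) = (2827−1120)/(2827+1120) = 0.4325; √ = 0.6576.
h = (103.4/2)·0.6576 = 34.00 m.

34.0 m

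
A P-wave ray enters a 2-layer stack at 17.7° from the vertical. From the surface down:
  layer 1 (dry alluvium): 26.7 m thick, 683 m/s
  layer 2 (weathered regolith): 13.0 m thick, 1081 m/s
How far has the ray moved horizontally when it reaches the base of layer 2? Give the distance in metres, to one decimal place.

15.7 m

Apply Snell's law at each interface; in layer i the horizontal offset is hᵢ·tan θᵢ.
Layer 1: θ = 17.70°; offset = 26.7·tan 17.70° = 8.521 m.
Layer 2: sin θ = 1081·sin 17.7°/683 = 0.4812, θ = 28.76°; offset = 13.0·tan 28.76° = 7.136 m.
Total horizontal offset = 15.657 m.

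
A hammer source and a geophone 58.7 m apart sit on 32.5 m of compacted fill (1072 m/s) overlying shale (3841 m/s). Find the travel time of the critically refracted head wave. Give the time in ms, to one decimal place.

θ_c = arcsin(V₁/V₂) = arcsin(1072/3841) = 16.21°, cos θ_c = 0.9603.
Intercept time tᵢ = 2h cos θ_c / V₁ = 2·32.5·0.9603/1072 = 0.05822 s.
t = x/V₂ + tᵢ = 58.7/3841 + 0.05822 = 0.07351 s.

73.5 ms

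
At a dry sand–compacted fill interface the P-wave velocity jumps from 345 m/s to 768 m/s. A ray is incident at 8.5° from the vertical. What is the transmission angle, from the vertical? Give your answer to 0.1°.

sin θ₁/V₁ = sin θ₂/V₂ ⇒ sin θ₂ = 768·sin 8.5°/345 = 768·0.1478/345 = 0.3290.
θ₂ = sin⁻¹(0.3290) = 19.21° (from vertical).

19.2°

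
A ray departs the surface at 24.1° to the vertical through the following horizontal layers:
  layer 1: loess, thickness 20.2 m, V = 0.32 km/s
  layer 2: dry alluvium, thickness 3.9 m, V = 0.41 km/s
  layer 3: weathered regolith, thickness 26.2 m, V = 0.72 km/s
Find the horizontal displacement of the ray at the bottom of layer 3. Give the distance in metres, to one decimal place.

72.4 m

Ray parameter p = sin 24.1° / 0.32 km/s = 1.2760e+00 s/km.
Layer 1: θ = 24.10°; offset = 20.2·tan 24.10° = 9.036 m.
Layer 2: sin θ = p·0.41 = 0.5232 → θ = 31.55°; offset = 3.9·tan 31.55° = 2.394 m.
Layer 3: sin θ = p·0.72 = 0.9187 → θ = 66.74°; offset = 26.2·tan 66.74° = 60.962 m.
Total horizontal offset = 72.392 m.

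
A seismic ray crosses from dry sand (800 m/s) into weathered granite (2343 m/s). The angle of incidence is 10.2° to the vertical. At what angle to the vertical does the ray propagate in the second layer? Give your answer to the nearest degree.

Snell's law: sin θ₂ = (V₂/V₁)·sin θ₁ = (2343/800)·sin 10.2° = 0.5186.
θ₂ = arcsin 0.5186 = 31.24° from the normal.

31°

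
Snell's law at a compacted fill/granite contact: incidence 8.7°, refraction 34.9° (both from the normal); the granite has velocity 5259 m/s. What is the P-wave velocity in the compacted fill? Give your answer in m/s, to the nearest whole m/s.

sin 8.7° = 0.1513; sin 34.9° = 0.5721.
V₁ = V₂·(sin θ₁/sin θ₂) = 5259·(0.1513/0.5721) = 1390.35 m/s.

1390 m/s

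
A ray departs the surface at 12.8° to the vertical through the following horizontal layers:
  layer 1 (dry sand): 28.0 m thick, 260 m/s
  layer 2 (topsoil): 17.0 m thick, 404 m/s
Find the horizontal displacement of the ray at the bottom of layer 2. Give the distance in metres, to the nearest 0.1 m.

Apply Snell's law at each interface; in layer i the horizontal offset is hᵢ·tan θᵢ.
Layer 1: θ = 12.80°; offset = 28.0·tan 12.80° = 6.361 m.
Layer 2: sin θ = 404·sin 12.8°/260 = 0.3443, θ = 20.14°; offset = 17.0·tan 20.14° = 6.233 m.
Σ offsets = 12.595 m.

12.6 m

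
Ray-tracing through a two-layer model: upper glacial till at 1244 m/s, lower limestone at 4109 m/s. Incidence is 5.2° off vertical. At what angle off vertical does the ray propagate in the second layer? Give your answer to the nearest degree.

sin θ₁/V₁ = sin θ₂/V₂ ⇒ sin θ₂ = 4109·sin 5.2°/1244 = 4109·0.0906/1244 = 0.2994.
θ₂ = arcsin 0.2994 = 17.42° from the normal.

17°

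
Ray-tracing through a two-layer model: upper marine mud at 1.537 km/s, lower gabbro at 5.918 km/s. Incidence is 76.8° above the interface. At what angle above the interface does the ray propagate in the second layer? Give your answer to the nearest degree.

Convert to the normal: θ₁ = 90° − 76.8° = 13.2°.
Snell's law: sin θ₂ = (V₂/V₁)·sin θ₁ = (5.918/1.537)·sin 13.2° = 0.8792.
θ₂ = sin⁻¹(0.8792) = 61.55° (from vertical).
From the interface: 90° − 61.55° = 28.45°.

28°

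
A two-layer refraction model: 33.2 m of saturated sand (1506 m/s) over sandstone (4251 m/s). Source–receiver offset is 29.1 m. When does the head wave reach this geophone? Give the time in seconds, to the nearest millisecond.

0.048 s

θ_c = arcsin(V₁/V₂) = arcsin(1506/4251) = 20.75°, cos θ_c = 0.9351.
Intercept time tᵢ = 2h cos θ_c / V₁ = 2·33.2·0.9351/1506 = 0.04123 s.
t = x/V₂ + tᵢ = 29.1/4251 + 0.04123 = 0.04808 s.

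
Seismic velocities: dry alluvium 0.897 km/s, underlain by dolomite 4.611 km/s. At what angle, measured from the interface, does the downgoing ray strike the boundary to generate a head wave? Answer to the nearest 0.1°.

78.8°

At critical incidence the refracted ray runs along the interface (θ₂ = 90°), so sin θ_c = V₁/V₂.
θ_c = arcsin(0.897/4.611) = arcsin 0.1945 = 11.22°.
Measured from the interface: 90° − 11.22° = 78.78°.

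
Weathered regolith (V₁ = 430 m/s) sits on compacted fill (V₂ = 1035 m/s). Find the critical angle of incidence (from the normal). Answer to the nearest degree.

Critical incidence: sin θ_c = V₁/V₂ = 430/1035 = 0.4155.
θ_c = arcsin 0.4155 = 24.55°.

25°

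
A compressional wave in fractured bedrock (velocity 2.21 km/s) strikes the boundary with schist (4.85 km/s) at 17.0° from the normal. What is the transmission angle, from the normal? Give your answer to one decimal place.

Snell's law: sin θ₂ = (V₂/V₁)·sin θ₁ = (4.85/2.21)·sin 17.0° = 0.6416.
θ₂ = arcsin 0.6416 = 39.91° from the normal.

39.9°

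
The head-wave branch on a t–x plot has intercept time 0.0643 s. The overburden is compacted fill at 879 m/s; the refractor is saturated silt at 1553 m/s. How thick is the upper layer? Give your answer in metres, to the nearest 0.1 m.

34.3 m

h = tᵢ·V₁·V₂ / (2·√(V₂²−V₁²)).
√(V₂²−V₁²) = √(1553² − 879²) = 1280.3 m/s.
h = 0.0643 s × 879 × 1553 / (2 × 1280.3) = 34.28 m.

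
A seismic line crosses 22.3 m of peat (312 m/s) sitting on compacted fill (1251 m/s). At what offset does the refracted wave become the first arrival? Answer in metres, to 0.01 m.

θ_c = arcsin(312/1251) = 14.44°, so cos θ_c = 0.9684 and tᵢ = 2h cos θ_c/V₁ = 0.1384 s.
At crossover x/V₁ = x/V₂ + tᵢ ⇒ x = tᵢ/(1/V₁ − 1/V₂) = 0.13843/(3.2051e-03 − 7.9936e-04) = 57.54 m.

57.54 m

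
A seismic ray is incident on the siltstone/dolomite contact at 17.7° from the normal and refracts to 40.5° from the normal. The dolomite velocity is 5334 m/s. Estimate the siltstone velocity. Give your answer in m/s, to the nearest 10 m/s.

2500 m/s

sin 17.7° = 0.3040; sin 40.5° = 0.6494.
V₁ = V₂·(sin θ₁/sin θ₂) = 5334·(0.3040/0.6494) = 2497.06 m/s.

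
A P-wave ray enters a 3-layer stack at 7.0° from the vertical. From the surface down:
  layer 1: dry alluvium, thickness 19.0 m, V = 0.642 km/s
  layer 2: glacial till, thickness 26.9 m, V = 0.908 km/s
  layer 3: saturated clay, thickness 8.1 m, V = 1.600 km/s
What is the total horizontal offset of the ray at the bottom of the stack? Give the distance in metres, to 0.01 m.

9.62 m

Ray parameter p = sin 7.0° / 0.642 km/s = 1.8983e-01 s/km.
Layer 1: θ = 7.00°; offset = 19.0·tan 7.00° = 2.3329 m.
Layer 2: sin θ = p·0.908 = 0.1724 → θ = 9.93°; offset = 26.9·tan 9.93° = 4.7070 m.
Layer 3: sin θ = p·1.600 = 0.3037 → θ = 17.68°; offset = 8.1·tan 17.68° = 2.5821 m.
Σ offsets = 9.6221 m.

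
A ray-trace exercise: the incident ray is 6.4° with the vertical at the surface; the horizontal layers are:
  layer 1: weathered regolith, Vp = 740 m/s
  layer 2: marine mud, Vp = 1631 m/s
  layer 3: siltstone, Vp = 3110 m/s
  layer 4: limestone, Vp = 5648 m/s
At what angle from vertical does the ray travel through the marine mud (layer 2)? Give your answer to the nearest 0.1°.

14.2°

Snell's law across each interface conserves sin θ / V, so sin θ_2 = V_2·sin θ₁/V₁.
sin θ_2 = 1631 × sin 6.4° / 740 = 0.2457.
θ_2 = arcsin 0.2457 = 14.22°.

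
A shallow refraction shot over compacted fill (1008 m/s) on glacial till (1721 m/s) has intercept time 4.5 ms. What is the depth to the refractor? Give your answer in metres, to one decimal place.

θ_c = arcsin(1008/1721) = 35.85°; cos θ_c = 0.8105.
tᵢ = 2h cos θ_c/V₁ ⇒ h = tᵢ·V₁/(2 cos θ_c) = 0.0045·1008/(2·0.8105) = 2.80 m.

2.8 m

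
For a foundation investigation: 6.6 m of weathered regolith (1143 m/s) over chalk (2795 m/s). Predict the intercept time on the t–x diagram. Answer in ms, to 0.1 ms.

10.5 ms

tᵢ = 2h·√(V₂²−V₁²)/(V₁V₂).
√(V₂²−V₁²) = √(2795²−1143²) = 2550.6 m/s.
tᵢ = 2·6.6·2550.6/(1143·2795) = 0.01054 s.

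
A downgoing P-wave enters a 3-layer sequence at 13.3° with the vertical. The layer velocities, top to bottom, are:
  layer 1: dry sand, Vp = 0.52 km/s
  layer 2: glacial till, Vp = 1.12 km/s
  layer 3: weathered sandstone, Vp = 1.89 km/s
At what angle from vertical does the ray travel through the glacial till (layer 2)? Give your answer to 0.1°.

Ray parameter p = sin 13.3° / 0.52 = 4.4240e-01 s/km.
sin θ_2 = p·V_2 = 4.4240e-01 × 1.12 = 0.4955.
θ_2 = arcsin 0.4955 = 29.70°.

29.7°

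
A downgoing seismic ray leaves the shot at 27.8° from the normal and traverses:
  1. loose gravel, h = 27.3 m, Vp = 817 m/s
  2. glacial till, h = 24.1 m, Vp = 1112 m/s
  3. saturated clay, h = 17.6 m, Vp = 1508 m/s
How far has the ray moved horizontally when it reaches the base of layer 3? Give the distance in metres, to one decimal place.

64.0 m

Apply Snell's law at each interface; in layer i the horizontal offset is hᵢ·tan θᵢ.
Layer 1: θ = 27.80°; offset = 27.3·tan 27.80° = 14.394 m.
Layer 2: sin θ = 1112·sin 27.8°/817 = 0.6348, θ = 39.40°; offset = 24.1·tan 39.40° = 19.799 m.
Layer 3: sin θ = 1508·sin 27.8°/817 = 0.8608, θ = 59.41°; offset = 17.6·tan 59.41° = 29.774 m.
Summing the layer offsets gives 63.966 m.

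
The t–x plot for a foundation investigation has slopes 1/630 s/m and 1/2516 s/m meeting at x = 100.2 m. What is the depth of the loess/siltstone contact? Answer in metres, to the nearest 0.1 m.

38.8 m

h = (x_cross/2)·√((V₂−V₁)/(V₂+V₁)).
(V₂−V₁)/(V₂+V₁) = (2516−630)/(2516+630) = 0.5995; √ = 0.7743.
h = (100.2/2)·0.7743 = 38.79 m.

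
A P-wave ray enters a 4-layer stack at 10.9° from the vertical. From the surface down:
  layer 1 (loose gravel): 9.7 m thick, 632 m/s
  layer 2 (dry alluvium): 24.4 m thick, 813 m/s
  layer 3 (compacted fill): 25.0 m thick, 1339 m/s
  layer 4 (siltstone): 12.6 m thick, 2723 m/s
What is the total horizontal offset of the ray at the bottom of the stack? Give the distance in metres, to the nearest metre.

Apply Snell's law at each interface; in layer i the horizontal offset is hᵢ·tan θᵢ.
Layer 1: θ = 10.90°; offset = 9.7·tan 10.90° = 1.868 m.
Layer 2: sin θ = 813·sin 10.9°/632 = 0.2433, θ = 14.08°; offset = 24.4·tan 14.08° = 6.119 m.
Layer 3: sin θ = 1339·sin 10.9°/632 = 0.4006, θ = 23.62°; offset = 25.0·tan 23.62° = 10.931 m.
Layer 4: sin θ = 2723·sin 10.9°/632 = 0.8147, θ = 54.56°; offset = 12.6·tan 54.56° = 17.704 m.
Σ offsets = 36.622 m.

37 m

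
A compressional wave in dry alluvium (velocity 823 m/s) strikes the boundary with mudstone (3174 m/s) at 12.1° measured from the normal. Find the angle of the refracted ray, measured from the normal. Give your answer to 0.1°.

sin θ₁/V₁ = sin θ₂/V₂ ⇒ sin θ₂ = 3174·sin 12.1°/823 = 3174·0.2096/823 = 0.8084.
θ₂ = sin⁻¹(0.8084) = 53.94° (from vertical).

53.9°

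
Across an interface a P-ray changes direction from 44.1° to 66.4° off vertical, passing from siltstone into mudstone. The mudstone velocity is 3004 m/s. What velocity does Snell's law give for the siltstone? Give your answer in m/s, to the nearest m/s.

2281 m/s

Snell's law: sin 44.1°/V₁ = sin 66.4°/V₂.
V₁ = V₂·sin 44.1°/sin 66.4° = 3004 × 0.7594 = 2281.33 m/s.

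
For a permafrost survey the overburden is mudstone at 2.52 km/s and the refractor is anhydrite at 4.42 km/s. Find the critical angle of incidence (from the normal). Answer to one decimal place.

34.8°

At critical incidence the refracted ray runs along the interface (θ₂ = 90°), so sin θ_c = V₁/V₂.
θ_c = arcsin(2.52/4.42) = arcsin 0.5701 = 34.76°.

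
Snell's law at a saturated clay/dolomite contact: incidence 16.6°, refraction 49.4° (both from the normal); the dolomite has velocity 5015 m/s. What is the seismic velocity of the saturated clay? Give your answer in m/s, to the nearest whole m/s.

1887 m/s

Snell's law: sin 16.6°/V₁ = sin 49.4°/V₂.
V₁ = V₂·sin 16.6°/sin 49.4° = 5015 × 0.3763 = 1886.98 m/s.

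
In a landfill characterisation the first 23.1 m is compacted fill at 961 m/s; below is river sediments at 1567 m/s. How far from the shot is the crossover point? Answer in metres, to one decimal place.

94.4 m

x_cross = 2h·√((V₂+V₁)/(V₂−V₁)).
(V₂+V₁)/(V₂−V₁) = (1567+961)/(1567−961) = 4.1716; √ = 2.0425.
x_cross = 2·23.1·2.0425 = 94.36 m.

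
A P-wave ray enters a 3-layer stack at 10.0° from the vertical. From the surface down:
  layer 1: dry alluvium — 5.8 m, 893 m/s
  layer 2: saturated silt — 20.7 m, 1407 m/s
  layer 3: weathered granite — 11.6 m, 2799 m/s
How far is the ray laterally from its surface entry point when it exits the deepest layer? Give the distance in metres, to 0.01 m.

Apply Snell's law at each interface; in layer i the horizontal offset is hᵢ·tan θᵢ.
Layer 1: θ = 10.00°; offset = 5.8·tan 10.00° = 1.0227 m.
Layer 2: sin θ = 1407·sin 10.0°/893 = 0.2736, θ = 15.88°; offset = 20.7·tan 15.88° = 5.8881 m.
Layer 3: sin θ = 2799·sin 10.0°/893 = 0.5443, θ = 32.98°; offset = 11.6·tan 32.98° = 7.5261 m.
Σ offsets = 14.4369 m.

14.44 m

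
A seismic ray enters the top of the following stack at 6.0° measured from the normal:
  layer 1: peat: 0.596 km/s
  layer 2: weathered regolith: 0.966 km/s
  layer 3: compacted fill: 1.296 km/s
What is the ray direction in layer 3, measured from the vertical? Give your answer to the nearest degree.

Snell's law across each interface conserves sin θ / V, so sin θ_3 = V_3·sin θ₁/V₁.
sin θ_3 = 1.296 × sin 6.0° / 0.596 = 0.2273.
θ_3 = 13.14° from the vertical.

13°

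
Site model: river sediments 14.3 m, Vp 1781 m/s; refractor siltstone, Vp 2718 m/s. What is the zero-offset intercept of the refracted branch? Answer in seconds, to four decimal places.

0.0121 s

tᵢ = 2h·√(V₂²−V₁²)/(V₁V₂).
√(V₂²−V₁²) = √(2718²−1781²) = 2053.2 m/s.
tᵢ = 2·14.3·2053.2/(1781·2718) = 0.01213 s.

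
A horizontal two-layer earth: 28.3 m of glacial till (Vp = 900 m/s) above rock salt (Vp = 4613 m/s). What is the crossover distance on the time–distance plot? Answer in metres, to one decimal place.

x_cross = 2h·√((V₂+V₁)/(V₂−V₁)).
(V₂+V₁)/(V₂−V₁) = (4613+900)/(4613−900) = 1.4848; √ = 1.2185.
x_cross = 2·28.3·1.2185 = 68.97 m.

69.0 m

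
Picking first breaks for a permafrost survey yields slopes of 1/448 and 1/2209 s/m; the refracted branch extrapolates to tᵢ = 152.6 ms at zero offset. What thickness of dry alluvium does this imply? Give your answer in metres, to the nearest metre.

θ_c = arcsin(448/2209) = 11.70°; cos θ_c = 0.9792.
tᵢ = 2h cos θ_c/V₁ ⇒ h = tᵢ·V₁/(2 cos θ_c) = 0.1526·448/(2·0.9792) = 34.91 m.

35 m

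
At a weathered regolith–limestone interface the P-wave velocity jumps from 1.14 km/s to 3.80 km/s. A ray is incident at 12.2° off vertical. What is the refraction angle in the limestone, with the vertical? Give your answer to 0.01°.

44.78°

Snell's law: sin θ₂ = (V₂/V₁)·sin θ₁ = (3.80/1.14)·sin 12.2° = 0.7044.
θ₂ = arcsin 0.7044 = 44.78° from the normal.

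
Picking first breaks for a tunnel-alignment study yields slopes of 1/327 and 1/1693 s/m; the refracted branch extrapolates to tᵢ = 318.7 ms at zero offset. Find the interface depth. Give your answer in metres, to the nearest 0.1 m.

h = tᵢ·V₁·V₂ / (2·√(V₂²−V₁²)).
√(V₂²−V₁²) = √(1693² − 327²) = 1661.1 m/s.
h = 0.3187 s × 327 × 1693 / (2 × 1661.1) = 53.11 m.

53.1 m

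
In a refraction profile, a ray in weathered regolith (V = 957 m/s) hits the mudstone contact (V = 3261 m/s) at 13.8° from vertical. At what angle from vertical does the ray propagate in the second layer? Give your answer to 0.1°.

sin θ₁/V₁ = sin θ₂/V₂ ⇒ sin θ₂ = 3261·sin 13.8°/957 = 3261·0.2385/957 = 0.8128.
θ₂ = arcsin 0.8128 = 54.37° from the normal.

54.4°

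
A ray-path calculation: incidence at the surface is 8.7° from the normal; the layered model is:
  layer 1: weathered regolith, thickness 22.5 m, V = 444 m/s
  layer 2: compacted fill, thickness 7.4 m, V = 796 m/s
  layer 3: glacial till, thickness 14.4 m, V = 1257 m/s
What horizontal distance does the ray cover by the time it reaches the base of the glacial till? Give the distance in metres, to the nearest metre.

12 m

Apply Snell's law at each interface; in layer i the horizontal offset is hᵢ·tan θᵢ.
Layer 1: θ = 8.70°; offset = 22.5·tan 8.70° = 3.443 m.
Layer 2: sin θ = 796·sin 8.7°/444 = 0.2712, θ = 15.73°; offset = 7.4·tan 15.73° = 2.085 m.
Layer 3: sin θ = 1257·sin 8.7°/444 = 0.4282, θ = 25.36°; offset = 14.4·tan 25.36° = 6.824 m.
Summing the layer offsets gives 12.352 m.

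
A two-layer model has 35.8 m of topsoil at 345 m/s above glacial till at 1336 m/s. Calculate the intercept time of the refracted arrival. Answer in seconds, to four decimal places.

tᵢ = 2h·√(V₂²−V₁²)/(V₁V₂).
√(V₂²−V₁²) = √(1336²−345²) = 1290.7 m/s.
tᵢ = 2·35.8·1290.7/(345·1336) = 0.20050 s.

0.2005 s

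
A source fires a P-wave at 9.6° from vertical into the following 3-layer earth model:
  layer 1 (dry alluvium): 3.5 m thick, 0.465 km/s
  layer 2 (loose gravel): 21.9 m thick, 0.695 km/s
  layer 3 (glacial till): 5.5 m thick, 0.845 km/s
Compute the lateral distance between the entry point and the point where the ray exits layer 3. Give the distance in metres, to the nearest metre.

Apply Snell's law at each interface; in layer i the horizontal offset is hᵢ·tan θᵢ.
Layer 1: θ = 9.60°; offset = 3.5·tan 9.60° = 0.592 m.
Layer 2: sin θ = 0.695·sin 9.6°/0.465 = 0.2493, θ = 14.43°; offset = 21.9·tan 14.43° = 5.637 m.
Layer 3: sin θ = 0.845·sin 9.6°/0.465 = 0.3031, θ = 17.64°; offset = 5.5·tan 17.64° = 1.749 m.
Summing the layer offsets gives 7.978 m.

8 m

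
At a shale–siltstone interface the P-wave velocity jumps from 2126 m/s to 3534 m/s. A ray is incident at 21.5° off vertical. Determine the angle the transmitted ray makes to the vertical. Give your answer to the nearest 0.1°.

sin θ₁/V₁ = sin θ₂/V₂ ⇒ sin θ₂ = 3534·sin 21.5°/2126 = 3534·0.3665/2126 = 0.6092.
θ₂ = arcsin 0.6092 = 37.53° from the normal.

37.5°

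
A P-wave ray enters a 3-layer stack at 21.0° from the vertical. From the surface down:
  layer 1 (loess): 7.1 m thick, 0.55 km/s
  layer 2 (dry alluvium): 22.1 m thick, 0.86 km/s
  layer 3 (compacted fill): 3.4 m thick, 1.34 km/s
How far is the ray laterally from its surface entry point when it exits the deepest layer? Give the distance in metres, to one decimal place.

p = sin θ₁/V₁ = sin 21.0°/0.55 = 6.5158e-01 s/km is conserved through the stack.
Layer 1: θ = 21.00°; offset = 7.1·tan 21.00° = 2.725 m.
Layer 2: sin θ = p·0.86 = 0.5604 → θ = 34.08°; offset = 22.1·tan 34.08° = 14.952 m.
Layer 3: sin θ = p·1.34 = 0.8731 → θ = 60.82°; offset = 3.4·tan 60.82° = 6.089 m.
Total horizontal offset = 23.767 m.

23.8 m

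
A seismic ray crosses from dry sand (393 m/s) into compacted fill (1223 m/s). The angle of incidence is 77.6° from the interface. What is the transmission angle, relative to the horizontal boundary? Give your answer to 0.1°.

Angle from the normal: 90° − 77.6° = 12.4°.
sin θ₁/V₁ = sin θ₂/V₂ ⇒ sin θ₂ = 1223·sin 12.4°/393 = 1223·0.2147/393 = 0.6682.
θ₂ = sin⁻¹(0.6682) = 41.93° (from vertical).
From the interface: 90° − 41.93° = 48.07°.

48.1°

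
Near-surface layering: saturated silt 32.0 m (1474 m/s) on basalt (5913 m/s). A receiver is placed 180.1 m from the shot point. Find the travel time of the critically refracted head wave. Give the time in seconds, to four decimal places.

0.0725 s

θ_c = arcsin(V₁/V₂) = arcsin(1474/5913) = 14.43°, cos θ_c = 0.9684.
Intercept time tᵢ = 2h cos θ_c / V₁ = 2·32.0·0.9684/1474 = 0.04205 s.
t = x/V₂ + tᵢ = 180.1/5913 + 0.04205 = 0.07251 s.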